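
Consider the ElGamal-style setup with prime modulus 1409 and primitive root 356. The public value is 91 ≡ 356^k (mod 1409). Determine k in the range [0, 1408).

Baby-step giant-step with m = ceil(sqrt(1408)) = 38.
Baby table (356^j mod 1409 for j=0..37):
  0:1  1:356  2:1335  3:427  4:1249  5:809  6:568  7:721
  8:238  9:188  10:705  11:178  12:1372  13:918  14:1329  15:1109
  16:284  17:1065  18:119  19:94  20:1057  21:89  22:686  23:459
  24:1369  25:1259  26:142  27:1237  28:764  29:47  30:1233  31:749
  32:343  33:934  34:1389  35:1334  36:71  37:1323
Giant step factor: 356^(-38) ≡ 225 (mod 1409).
Scan 91·225^i mod 1409 for i = 0, 1, …:
  i=0: 91   i=1: 749
Match at i=1, j=31: k = 1·38 + 31 = 69.

69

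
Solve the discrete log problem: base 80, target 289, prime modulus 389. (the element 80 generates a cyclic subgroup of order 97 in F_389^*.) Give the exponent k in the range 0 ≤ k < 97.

35

Baby-step giant-step with m = ceil(sqrt(97)) = 10.
Baby table (80^j mod 389 for j=0..9):
  0:1  1:80  2:176  3:76  4:245  5:150  6:330  7:337
  8:119  9:184
Giant step factor: 80^(-10) ≡ 69 (mod 389).
Scan 289·69^i mod 389 for i = 0, 1, …:
  i=0: 289   i=1: 102   i=2: 36   i=3: 150
Match at i=3, j=5: k = 3·10 + 5 = 35.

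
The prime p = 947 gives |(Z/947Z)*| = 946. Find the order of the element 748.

The order of 748 must divide p − 1 = 946 = 2 · 11 · 43.
Divisors: 1, 2, 11, 22, 43, 86, 473, 946.
Check each in increasing order: 748^1 ≡ 748;  748^2 ≡ 774;  748^11 ≡ 860;  748^22 ≡ 940;  748^43 ≡ 133;  748^86 ≡ 643;  748^473 ≡ 1.
Smallest exponent giving 1 is 473.

473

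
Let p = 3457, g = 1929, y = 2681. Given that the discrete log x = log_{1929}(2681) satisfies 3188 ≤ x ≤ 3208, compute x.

3188

Compute 1929^3188 mod 3457 = 2681, then multiply by 1929 repeatedly:
  1929^3188=2681
Found 2681 at exponent 3188.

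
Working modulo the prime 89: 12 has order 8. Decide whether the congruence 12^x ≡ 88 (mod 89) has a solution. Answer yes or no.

yes

⟨12⟩ has order 8; its elements mod 89 are {1, 12, 34, 37, 52, 55, 77, 88}.
88 is in this set.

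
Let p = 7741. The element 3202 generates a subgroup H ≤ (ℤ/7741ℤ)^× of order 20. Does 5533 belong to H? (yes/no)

5533 ∈ ⟨3202⟩ iff 5533^20 ≡ 1 (mod 7741), since |⟨3202⟩| = 20.
5533^20 mod 7741 = 3778.
Since 3778 ≠ 1, 5533 does not lie in the subgroup.

no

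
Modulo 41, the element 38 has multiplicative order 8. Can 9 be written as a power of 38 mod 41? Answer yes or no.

yes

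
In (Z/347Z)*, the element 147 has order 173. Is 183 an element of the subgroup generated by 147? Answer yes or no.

yes

183 ∈ ⟨147⟩ iff 183^173 ≡ 1 (mod 347), since |⟨147⟩| = 173.
183^173 mod 347 = 1.
Since 1 = 1, 183 lies in the subgroup.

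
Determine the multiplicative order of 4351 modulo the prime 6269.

The order of 4351 must divide p − 1 = 6268 = 2^2 · 1567.
Divisors: 1, 2, 4, 1567, 3134, 6268.
Check each in increasing order: 4351^1 ≡ 4351;  4351^2 ≡ 5090;  4351^4 ≡ 4592;  4351^1567 ≡ 1.
Smallest exponent giving 1 is 1567.

1567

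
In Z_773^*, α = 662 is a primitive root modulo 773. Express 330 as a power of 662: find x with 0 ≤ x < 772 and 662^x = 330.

373

Baby-step giant-step with m = ceil(sqrt(772)) = 28.
Baby table (662^j mod 773 for j=0..27):
  0:1  1:662  2:726  3:579  4:663  5:615  6:532  7:469
  8:505  9:374  10:228  11:201  12:106  13:602  14:429  15:307
  16:708  17:258  18:736  19:242  20:193  21:221  22:205  23:435
  24:414  25:426  26:640  27:76
Giant step factor: 662^(-28) ≡ 150 (mod 773).
Scan 330·150^i mod 773 for i = 0, 1, …:
  i=0: 330   i=1: 28   i=2: 335   i=3: 5
  i=4: 750   i=5: 415   i=6: 410   i=7: 433
  i=8: 18   i=9: 381   i=10: 721   i=11: 703
  i=12: 322   i=13: 374
Match at i=13, j=9: x = 13·28 + 9 = 373.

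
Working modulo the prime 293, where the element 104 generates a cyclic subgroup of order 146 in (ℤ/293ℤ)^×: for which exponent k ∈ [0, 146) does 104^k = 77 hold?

50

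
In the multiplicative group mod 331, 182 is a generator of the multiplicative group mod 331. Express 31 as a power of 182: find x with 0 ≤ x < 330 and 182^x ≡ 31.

110

Baby-step giant-step with m = ceil(sqrt(330)) = 19.
Baby table (182^j mod 331 for j=0..18):
  0:1  1:182  2:24  3:65  4:245  5:236  6:253  7:37
  8:114  9:226  10:88  11:128  12:126  13:93  14:45  15:246
  16:87  17:277  18:102
Giant step factor: 182^(-19) ≡ 201 (mod 331).
Scan 31·201^i mod 331 for i = 0, 1, …:
  i=0: 31   i=1: 273   i=2: 258   i=3: 222
  i=4: 268   i=5: 246
Match at i=5, j=15: x = 5·19 + 15 = 110.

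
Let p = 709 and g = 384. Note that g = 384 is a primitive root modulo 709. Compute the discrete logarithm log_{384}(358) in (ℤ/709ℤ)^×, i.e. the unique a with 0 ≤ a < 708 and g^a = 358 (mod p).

Baby-step giant-step with m = ceil(sqrt(708)) = 27.
Baby table (384^j mod 709 for j=0..26):
  0:1  1:384  2:693  3:237  4:256  5:462  6:158  7:407
  8:308  9:578  10:35  11:678  12:149  13:496  14:452  15:572
  16:567  17:65  18:145  19:378  20:516  21:333  22:252  23:344
  24:222  25:168  26:702
Giant step factor: 384^(-27) ≡ 206 (mod 709).
Scan 358·206^i mod 709 for i = 0, 1, …:
  i=0: 358   i=1: 12   i=2: 345   i=3: 170
  i=4: 279   i=5: 45   i=6: 53   i=7: 283
  i=8: 160   i=9: 346     …   i=22: 242
  i=23: 222
Match at i=23, j=24: a = 23·27 + 24 = 645.

645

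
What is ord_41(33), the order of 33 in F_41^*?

20

The order of 33 must divide p − 1 = 40 = 2^3 · 5.
Divisors: 1, 2, 4, 5, 8, 10, 20, 40.
Check each in increasing order: 33^1 ≡ 33;  33^2 ≡ 23;  33^4 ≡ 37;  33^5 ≡ 32;  33^8 ≡ 16;  33^10 ≡ 40;  33^20 ≡ 1.
Smallest exponent giving 1 is 20.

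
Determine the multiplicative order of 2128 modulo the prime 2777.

1388

The order of 2128 must divide p − 1 = 2776 = 2^3 · 347.
Divisors: 1, 2, 4, 8, 347, 694, 1388, 2776.
Check each in increasing order: 2128^1 ≡ 2128;  2128^2 ≡ 1874;  2128^4 ≡ 1748;  2128^8 ≡ 804;  2128^347 ≡ 2587;  2128^694 ≡ 2776;  2128^1388 ≡ 1.
Smallest exponent giving 1 is 1388.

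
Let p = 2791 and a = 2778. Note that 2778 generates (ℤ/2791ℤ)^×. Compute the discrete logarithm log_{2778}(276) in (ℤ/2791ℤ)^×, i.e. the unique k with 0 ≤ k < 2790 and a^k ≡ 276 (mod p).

940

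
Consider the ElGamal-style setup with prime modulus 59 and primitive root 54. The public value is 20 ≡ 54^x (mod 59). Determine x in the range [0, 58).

40

Baby-step giant-step with m = ceil(sqrt(58)) = 8.
Baby table (54^j mod 59 for j=0..7):
  0:1  1:54  2:25  3:52  4:35  5:2  6:49  7:50
Giant step factor: 54^(-8) ≡ 21 (mod 59).
Scan 20·21^i mod 59 for i = 0, 1, …:
  i=0: 20   i=1: 7   i=2: 29   i=3: 19
  i=4: 45   i=5: 1
Match at i=5, j=0: x = 5·8 + 0 = 40.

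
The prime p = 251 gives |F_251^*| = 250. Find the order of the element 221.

The order of 221 must divide p − 1 = 250 = 2 · 5^3.
Divisors: 1, 2, 5, 10, 25, 50, 125, 250.
Check each in increasing order: 221^1 ≡ 221;  221^2 ≡ 147;  221^5 ≡ 63;  221^10 ≡ 204;  221^25 ≡ 113;  221^50 ≡ 219;  221^125 ≡ 1.
Smallest exponent giving 1 is 125.

125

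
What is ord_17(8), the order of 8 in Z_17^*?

The order of 8 must divide p − 1 = 16 = 2^4.
Divisors: 1, 2, 4, 8, 16.
Check each in increasing order: 8^1 ≡ 8;  8^2 ≡ 13;  8^4 ≡ 16;  8^8 ≡ 1.
Smallest exponent giving 1 is 8.

8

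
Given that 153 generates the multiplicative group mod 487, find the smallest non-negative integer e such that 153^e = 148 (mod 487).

Baby-step giant-step with m = ceil(sqrt(486)) = 23.
Baby table (153^j mod 487 for j=0..22):
  0:1  1:153  2:33  3:179  4:115  5:63  6:386  7:131
  8:76  9:427  10:73  11:455  12:461  13:405  14:116  15:216
  16:419  17:310  18:191  19:3  20:459  21:99  22:50
Giant step factor: 153^(-23) ≡ 24 (mod 487).
Scan 148·24^i mod 487 for i = 0, 1, …:
  i=0: 148   i=1: 143   i=2: 23   i=3: 65
  i=4: 99
Match at i=4, j=21: e = 4·23 + 21 = 113.

113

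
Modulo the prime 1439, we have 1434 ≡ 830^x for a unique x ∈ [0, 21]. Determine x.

9

Compute 830^0 mod 1439 = 1, then multiply by 830 repeatedly:
  830^0=1  830^1=830  830^2=1058  830^3=350  830^4=1261
  830^5=477  830^6=185  830^7=1016  830^8=26  830^9=1434
Found 1434 at exponent 9.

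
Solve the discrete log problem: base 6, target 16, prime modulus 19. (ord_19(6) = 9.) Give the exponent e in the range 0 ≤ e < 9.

8

Successive powers of 6 modulo 19:
  6^0=1  6^1=6  6^2=17  6^3=7  6^4=4  6^5=5
  6^6=11  6^7=9  6^8=16
So 6^8 ≡ 16 (mod 19), giving e = 8.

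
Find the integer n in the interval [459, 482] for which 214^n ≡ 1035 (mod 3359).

Compute 214^459 mod 3359 = 2576, then multiply by 214 repeatedly:
  214^459=2576  214^460=388  214^461=2416  214^462=3097  214^463=1035
Found 1035 at exponent 463.

463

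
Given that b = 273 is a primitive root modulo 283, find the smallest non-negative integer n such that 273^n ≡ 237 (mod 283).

Baby-step giant-step with m = ceil(sqrt(282)) = 17.
Baby table (273^j mod 283 for j=0..16):
  0:1  1:273  2:100  3:132  4:95  5:182  6:161  7:88
  8:252  9:27  10:13  11:153  12:168  13:18  14:103  15:102
  16:112
Giant step factor: 273^(-17) ≡ 118 (mod 283).
Scan 237·118^i mod 283 for i = 0, 1, …:
  i=0: 237   i=1: 232   i=2: 208   i=3: 206
  i=4: 253   i=5: 139   i=6: 271   i=7: 282
  i=8: 165   i=9: 226     …   i=14: 203
  i=15: 182
Match at i=15, j=5: n = 15·17 + 5 = 260.

260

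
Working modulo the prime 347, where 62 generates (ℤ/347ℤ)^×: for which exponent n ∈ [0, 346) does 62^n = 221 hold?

Baby-step giant-step with m = ceil(sqrt(346)) = 19.
Baby table (62^j mod 347 for j=0..18):
  0:1  1:62  2:27  3:286  4:35  5:88  6:251  7:294
  8:184  9:304  10:110  11:227  12:194  13:230  14:33  15:311
  16:197  17:69  18:114
Giant step factor: 62^(-19) ≡ 122 (mod 347).
Scan 221·122^i mod 347 for i = 0, 1, …:
  i=0: 221   i=1: 243   i=2: 151   i=3: 31
  i=4: 312   i=5: 241   i=6: 254   i=7: 105
  i=8: 318   i=9: 279   i=10: 32   i=11: 87
  i=12: 204   i=13: 251
Match at i=13, j=6: n = 13·19 + 6 = 253.

253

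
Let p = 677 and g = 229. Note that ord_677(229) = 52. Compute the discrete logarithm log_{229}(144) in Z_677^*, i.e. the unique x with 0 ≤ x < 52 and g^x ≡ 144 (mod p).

Baby-step giant-step with m = ceil(sqrt(52)) = 8.
Baby table (229^j mod 677 for j=0..7):
  0:1  1:229  2:312  3:363  4:533  5:197  6:431  7:534
Giant step factor: 229^(-8) ≡ 383 (mod 677).
Scan 144·383^i mod 677 for i = 0, 1, …:
  i=0: 144   i=1: 315   i=2: 139   i=3: 431
Match at i=3, j=6: x = 3·8 + 6 = 30.

30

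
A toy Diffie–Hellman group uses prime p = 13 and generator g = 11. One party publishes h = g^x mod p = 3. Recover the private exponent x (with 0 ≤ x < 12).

Successive powers of 11 modulo 13:
  11^0=1  11^1=11  11^2=4  11^3=5  11^4=3
So 11^4 ≡ 3 (mod 13), giving x = 4.

4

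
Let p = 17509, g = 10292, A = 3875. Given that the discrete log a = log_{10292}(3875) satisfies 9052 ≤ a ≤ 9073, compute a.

Compute 10292^9052 mod 17509 = 3567, then multiply by 10292 repeatedly:
  10292^9052=3567  10292^9053=12700  10292^9054=3715  10292^9055=12633  10292^9056=14511
  10292^9057=12951  10292^9058=13184  10292^9059=12487  10292^9060=144  10292^9061=11292
  10292^9062=10031  10292^9063=5988  10292^9064=14325  10292^9065=7120  10292^9066=3875
Found 3875 at exponent 9066.

9066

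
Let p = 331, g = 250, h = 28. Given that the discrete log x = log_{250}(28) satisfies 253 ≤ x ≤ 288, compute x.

287

Compute 250^253 mod 331 = 128, then multiply by 250 repeatedly:
  250^253=128  250^254=224  250^255=61  250^256=24  250^257=42
  250^258=239  250^259=170  250^260=132  250^261=231  250^262=156
  250^263=273  250^264=64  250^265=112  250^266=196  250^267=12
  250^268=21  250^269=285  250^270=85  250^271=66  250^272=281
  250^273=78  250^274=302  250^275=32  250^276=56  250^277=98
  250^278=6  250^279=176  250^280=308  250^281=208  250^282=33
  250^283=306  250^284=39  250^285=151  250^286=16  250^287=28
Found 28 at exponent 287.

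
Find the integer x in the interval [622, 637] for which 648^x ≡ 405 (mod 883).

623

Compute 648^622 mod 883 = 111, then multiply by 648 repeatedly:
  648^622=111  648^623=405
Found 405 at exponent 623.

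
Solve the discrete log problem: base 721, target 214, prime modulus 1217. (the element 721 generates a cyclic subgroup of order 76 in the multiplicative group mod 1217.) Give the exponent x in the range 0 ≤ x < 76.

41

Baby-step giant-step with m = ceil(sqrt(76)) = 9.
Baby table (721^j mod 1217 for j=0..8):
  0:1  1:721  2:182  3:1003  4:265  5:1213  6:767  7:489
  8:856
Giant step factor: 721^(-9) ≡ 1186 (mod 1217).
Scan 214·1186^i mod 1217 for i = 0, 1, …:
  i=0: 214   i=1: 668   i=2: 1198   i=3: 589
  i=4: 1213
Match at i=4, j=5: x = 4·9 + 5 = 41.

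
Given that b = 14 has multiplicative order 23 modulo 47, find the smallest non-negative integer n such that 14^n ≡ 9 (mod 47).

10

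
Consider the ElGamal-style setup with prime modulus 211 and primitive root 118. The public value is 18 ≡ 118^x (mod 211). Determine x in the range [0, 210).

Baby-step giant-step with m = ceil(sqrt(210)) = 15.
Baby table (118^j mod 211 for j=0..14):
  0:1  1:118  2:209  3:186  4:4  5:50  6:203  7:111
  8:16  9:200  10:179  11:22  12:64  13:167  14:83
Giant step factor: 118^(-15) ≡ 12 (mod 211).
Scan 18·12^i mod 211 for i = 0, 1, …:
  i=0: 18   i=1: 5   i=2: 60   i=3: 87
  i=4: 200
Match at i=4, j=9: x = 4·15 + 9 = 69.

69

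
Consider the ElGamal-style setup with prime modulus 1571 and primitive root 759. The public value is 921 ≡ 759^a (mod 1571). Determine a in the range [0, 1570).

Baby-step giant-step with m = ceil(sqrt(1570)) = 40.
Baby table (759^j mod 1571 for j=0..39):
  0:1  1:759  2:1095  3:46  4:352  5:98  6:545  7:482
  8:1366  9:1505  10:178  11:1567  12:106  13:333  14:1387  15:163
  16:1179  17:962  18:1214  19:820  20:264  21:859  22:16  23:1147
  24:239  25:736  26:919  27:1568  28:865  29:1428  30:1433  31:515
  32:1277  33:1507  34:125  35:615  36:198  37:1037  38:12  39:1253
Giant step factor: 759^(-40) ≡ 1376 (mod 1571).
Scan 921·1376^i mod 1571 for i = 0, 1, …:
  i=0: 921   i=1: 1070   i=2: 293   i=3: 992
  i=4: 1364   i=5: 1090   i=6: 1106   i=7: 1128
  i=8: 1551   i=9: 758     …   i=33: 1467
  i=34: 1428
Match at i=34, j=29: a = 34·40 + 29 = 1389.

1389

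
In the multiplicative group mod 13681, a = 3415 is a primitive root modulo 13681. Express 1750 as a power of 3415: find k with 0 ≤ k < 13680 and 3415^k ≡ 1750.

703

Baby-step giant-step with m = ceil(sqrt(13680)) = 117.
Baby table (3415^j mod 13681 for j=0..116):
  0:1  1:3415  2:6013  3:12895  4:10967  5:7408  6:2151  7:12649
  8:5418  9:5758  10:3973  11:9924  12:2623  13:10171  14:11587  15:4153
  16:8979  17:4164  18:5501  19:1902  20:10536  21:13091  22:9938  23:9390
  24:12267  25:583  26:7200  27:3243  28:6916  29:4734  30:9349  31:9062
  32:308  33:12064  34:5069  35:4170  36:12310  37:10618  38:5820  39:10488
  40:13343  41:8615  42:6075  43:5729  44:705  45:13400  46:11736  47:6791
  48:1970  49:10179  50:11545  51:11214  52:2691  53:9814  54:10041  55:5429
  56:2280  57:1711  58:1278  59:131  60:9573  61:7886  62:6482  63:172
  64:12778  65:8161  66:1618  67:12027  68:1843  69:585  70:349  71:1588
  72:5344  73:12987  74:10484  75:13364  76:11925  77:9219  78:2904  79:12116
  80:4796  81:2183  82:12481  83:6300  84:7968  85:12892  86:722  87:3050
  88:4509  89:7110  90:10556  91:12986  92:7069  93:7351  94:12711  95:11933
  96:9177  97:9965  98:5828  99:10446  100:6723  101:2327  102:11725  103:10269
  104:4232  105:5144  106:356  107:11812  108:6392  109:7485  110:5167  111:10496
  112:13301  113:1995  114:13468  115:11379  116:5245
Giant step factor: 3415^(-117) ≡ 12994 (mod 13681).
Scan 1750·12994^i mod 13681 for i = 0, 1, …:
  i=0: 1750   i=1: 1678   i=2: 10099   i=3: 11935
  i=4: 9255   i=5: 3480   i=6: 3415
Match at i=6, j=1: k = 6·117 + 1 = 703.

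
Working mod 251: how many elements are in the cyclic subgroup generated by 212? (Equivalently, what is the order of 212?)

250

The order of 212 must divide p − 1 = 250 = 2 · 5^3.
Divisors: 1, 2, 5, 10, 25, 50, 125, 250.
Check each in increasing order: 212^1 ≡ 212;  212^2 ≡ 15;  212^5 ≡ 10;  212^10 ≡ 100;  212^25 ≡ 102;  212^50 ≡ 113;  212^125 ≡ 250;  212^250 ≡ 1.
Smallest exponent giving 1 is 250.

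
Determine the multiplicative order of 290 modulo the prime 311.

310

The order of 290 must divide p − 1 = 310 = 2 · 5 · 31.
Divisors: 1, 2, 5, 10, 31, 62, 155, 310.
Check each in increasing order: 290^1 ≡ 290;  290^2 ≡ 130;  290^5 ≡ 262;  290^10 ≡ 224;  290^31 ≡ 259;  290^62 ≡ 216;  290^155 ≡ 310;  290^310 ≡ 1.
Smallest exponent giving 1 is 310.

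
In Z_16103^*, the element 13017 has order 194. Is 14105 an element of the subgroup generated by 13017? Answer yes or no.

14105 ∈ ⟨13017⟩ iff 14105^194 ≡ 1 (mod 16103), since |⟨13017⟩| = 194.
14105^194 mod 16103 = 7214.
Since 7214 ≠ 1, 14105 does not lie in the subgroup.

no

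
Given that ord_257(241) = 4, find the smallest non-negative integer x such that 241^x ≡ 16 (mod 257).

3

Successive powers of 241 modulo 257:
  241^0=1  241^1=241  241^2=256  241^3=16
So 241^3 ≡ 16 (mod 257), giving x = 3.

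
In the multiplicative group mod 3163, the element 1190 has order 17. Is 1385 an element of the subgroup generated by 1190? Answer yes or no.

no

1385 ∈ ⟨1190⟩ iff 1385^17 ≡ 1 (mod 3163), since |⟨1190⟩| = 17.
1385^17 mod 3163 = 1274.
Since 1274 ≠ 1, 1385 does not lie in the subgroup.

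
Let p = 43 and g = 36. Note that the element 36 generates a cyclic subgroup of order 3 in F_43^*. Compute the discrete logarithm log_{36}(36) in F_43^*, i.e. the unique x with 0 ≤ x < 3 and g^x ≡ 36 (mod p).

1

Successive powers of 36 modulo 43:
  36^0=1  36^1=36
So 36^1 ≡ 36 (mod 43), giving x = 1.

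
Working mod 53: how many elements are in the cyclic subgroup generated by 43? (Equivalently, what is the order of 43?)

26

The order of 43 must divide p − 1 = 52 = 2^2 · 13.
Divisors: 1, 2, 4, 13, 26, 52.
Check each in increasing order: 43^1 ≡ 43;  43^2 ≡ 47;  43^4 ≡ 36;  43^13 ≡ 52;  43^26 ≡ 1.
Smallest exponent giving 1 is 26.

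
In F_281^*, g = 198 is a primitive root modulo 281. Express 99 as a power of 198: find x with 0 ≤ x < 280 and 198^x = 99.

125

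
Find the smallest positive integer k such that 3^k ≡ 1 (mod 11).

5

The order of 3 must divide p − 1 = 10 = 2 · 5.
Divisors: 1, 2, 5, 10.
Check each in increasing order: 3^1 ≡ 3;  3^2 ≡ 9;  3^5 ≡ 1.
Smallest exponent giving 1 is 5.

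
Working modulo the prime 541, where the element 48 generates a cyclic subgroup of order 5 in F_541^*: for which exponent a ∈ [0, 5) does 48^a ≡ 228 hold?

Successive powers of 48 modulo 541:
  48^0=1  48^1=48  48^2=140  48^3=228
So 48^3 ≡ 228 (mod 541), giving a = 3.

3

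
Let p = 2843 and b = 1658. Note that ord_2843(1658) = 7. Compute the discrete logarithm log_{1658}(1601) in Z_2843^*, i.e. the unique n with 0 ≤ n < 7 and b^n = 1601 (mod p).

4

Successive powers of 1658 modulo 2843:
  1658^0=1  1658^1=1658  1658^2=2626  1658^3=1275  1658^4=1601
So 1658^4 ≡ 1601 (mod 2843), giving n = 4.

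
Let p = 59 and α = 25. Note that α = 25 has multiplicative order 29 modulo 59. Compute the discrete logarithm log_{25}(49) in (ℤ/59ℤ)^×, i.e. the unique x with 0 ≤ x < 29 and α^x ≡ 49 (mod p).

Successive powers of 25 modulo 59:
  25^0=1  25^1=25  25^2=35  25^3=49
So 25^3 ≡ 49 (mod 59), giving x = 3.

3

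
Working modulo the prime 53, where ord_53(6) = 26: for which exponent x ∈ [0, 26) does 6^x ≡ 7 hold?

21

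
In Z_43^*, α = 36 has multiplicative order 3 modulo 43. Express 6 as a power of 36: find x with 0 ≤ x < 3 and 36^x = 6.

2

Successive powers of 36 modulo 43:
  36^0=1  36^1=36  36^2=6
So 36^2 ≡ 6 (mod 43), giving x = 2.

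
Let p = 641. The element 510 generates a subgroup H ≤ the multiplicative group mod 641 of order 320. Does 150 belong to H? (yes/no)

no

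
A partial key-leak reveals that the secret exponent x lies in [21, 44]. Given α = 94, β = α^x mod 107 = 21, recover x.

27

Compute 94^21 mod 107 = 17, then multiply by 94 repeatedly:
  94^21=17  94^22=100  94^23=91  94^24=101  94^25=78
  94^26=56  94^27=21
Found 21 at exponent 27.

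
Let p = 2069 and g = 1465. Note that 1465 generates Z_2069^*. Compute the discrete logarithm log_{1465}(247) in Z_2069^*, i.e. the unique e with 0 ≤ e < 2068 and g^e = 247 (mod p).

Baby-step giant-step with m = ceil(sqrt(2068)) = 46.
Baby table (1465^j mod 2069 for j=0..45):
  0:1  1:1465  2:672  3:1705  4:542  5:1603  6:80  7:1336
  8:2035  9:1915  10:1980  11:2031  12:193  13:1361  14:1418  15:94
  16:1156  17:1098  18:957  19:1292  20:1714  21:1313  22:1444  23:942
  24:7  25:1979  26:566  27:1590  28:1725  29:876  30:560  31:1076
  32:1831  33:991  34:1446  35:1803  36:1351  37:1251  38:1650  39:658
  40:1885  41:1479  42:492  43:768  44:1653  45:915
Giant step factor: 1465^(-46) ≡ 1196 (mod 2069).
Scan 247·1196^i mod 2069 for i = 0, 1, …:
  i=0: 247   i=1: 1614   i=2: 2036   i=3: 1912
  i=4: 507   i=5: 155   i=6: 1239   i=7: 440
  i=8: 714   i=9: 1516     …   i=42: 481
  i=43: 94
Match at i=43, j=15: e = 43·46 + 15 = 1993.

1993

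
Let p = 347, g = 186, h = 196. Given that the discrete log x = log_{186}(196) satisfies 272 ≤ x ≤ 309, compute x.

Compute 186^272 mod 347 = 281, then multiply by 186 repeatedly:
  186^272=281  186^273=216  186^274=271  186^275=91  186^276=270
  186^277=252  186^278=27  186^279=164  186^280=315  186^281=294
  186^282=205  186^283=307  186^284=194  186^285=343  186^286=297
  186^287=69  186^288=342  186^289=111  186^290=173  186^291=254
  186^292=52  186^293=303  186^294=144  186^295=65  186^296=292
  186^297=180  186^298=168  186^299=18  186^300=225  186^301=210
  186^302=196
Found 196 at exponent 302.

302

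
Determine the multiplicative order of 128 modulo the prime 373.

372

The order of 128 must divide p − 1 = 372 = 2^2 · 3 · 31.
Divisors: 1, 2, 3, 4, 6, 12, 31, 62, 93, 124, 186, 372.
Check each in increasing order: 128^1 ≡ 128;  128^2 ≡ 345;  128^3 ≡ 146;  128^4 ≡ 38;  128^6 ≡ 55;  128^12 ≡ 41;  128^31 ≡ 69;  128^62 ≡ 285;  128^93 ≡ 269;  128^124 ≡ 284;  128^186 ≡ 372;  128^372 ≡ 1.
Smallest exponent giving 1 is 372.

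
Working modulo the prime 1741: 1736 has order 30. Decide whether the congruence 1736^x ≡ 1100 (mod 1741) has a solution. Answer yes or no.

1100 ∈ ⟨1736⟩ iff 1100^30 ≡ 1 (mod 1741), since |⟨1736⟩| = 30.
1100^30 mod 1741 = 1.
Since 1 = 1, 1100 lies in the subgroup.

yes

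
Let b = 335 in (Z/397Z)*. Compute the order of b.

44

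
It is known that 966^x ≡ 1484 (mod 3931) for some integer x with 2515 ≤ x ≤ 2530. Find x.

Compute 966^2515 mod 3931 = 427, then multiply by 966 repeatedly:
  966^2515=427  966^2516=3658  966^2517=3590  966^2518=798  966^2519=392
  966^2520=1296  966^2521=1878  966^2522=1957  966^2523=3582  966^2524=932
  966^2525=113  966^2526=3021  966^2527=1484
Found 1484 at exponent 2527.

2527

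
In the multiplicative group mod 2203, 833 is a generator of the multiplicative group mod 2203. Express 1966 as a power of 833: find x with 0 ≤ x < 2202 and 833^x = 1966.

598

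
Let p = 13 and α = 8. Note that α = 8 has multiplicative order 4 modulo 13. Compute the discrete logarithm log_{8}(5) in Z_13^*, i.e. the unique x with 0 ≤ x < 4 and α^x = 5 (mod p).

3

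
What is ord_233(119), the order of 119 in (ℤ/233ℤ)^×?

232

The order of 119 must divide p − 1 = 232 = 2^3 · 29.
Divisors: 1, 2, 4, 8, 29, 58, 116, 232.
Check each in increasing order: 119^1 ≡ 119;  119^2 ≡ 181;  119^4 ≡ 141;  119^8 ≡ 76;  119^29 ≡ 12;  119^58 ≡ 144;  119^116 ≡ 232;  119^232 ≡ 1.
Smallest exponent giving 1 is 232.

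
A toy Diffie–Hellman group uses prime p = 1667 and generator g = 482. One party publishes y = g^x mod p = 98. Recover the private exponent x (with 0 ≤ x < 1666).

265

Baby-step giant-step with m = ceil(sqrt(1666)) = 41.
Baby table (482^j mod 1667 for j=0..40):
  0:1  1:482  2:611  3:1110  4:1580  5:1408  6:187  7:116
  8:901  9:862  10:401  11:1577  12:1629  13:21  14:120  15:1162
  16:1639  17:1507  18:1229  19:593  20:769  21:584  22:1432  23:86
  24:1444  25:869  26:441  27:853  28:1064  29:1079  30:1641  31:804
  32:784  33:1146  34:595  35:66  36:139  37:318  38:1579  39:926
  40:1243
Giant step factor: 482^(-41) ≡ 753 (mod 1667).
Scan 98·753^i mod 1667 for i = 0, 1, …:
  i=0: 98   i=1: 446   i=2: 771   i=3: 447
  i=4: 1524   i=5: 676   i=6: 593
Match at i=6, j=19: x = 6·41 + 19 = 265.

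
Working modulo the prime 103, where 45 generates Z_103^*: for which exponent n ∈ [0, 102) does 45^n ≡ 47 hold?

85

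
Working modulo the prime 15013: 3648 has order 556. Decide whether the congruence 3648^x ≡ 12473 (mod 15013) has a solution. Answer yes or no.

12473 ∈ ⟨3648⟩ iff 12473^556 ≡ 1 (mod 15013), since |⟨3648⟩| = 556.
12473^556 mod 15013 = 10341.
Since 10341 ≠ 1, 12473 does not lie in the subgroup.

no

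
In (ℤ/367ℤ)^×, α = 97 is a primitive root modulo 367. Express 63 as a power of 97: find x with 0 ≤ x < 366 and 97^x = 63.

Baby-step giant-step with m = ceil(sqrt(366)) = 20.
Baby table (97^j mod 367 for j=0..19):
  0:1  1:97  2:234  3:311  4:73  5:108  6:200  7:316
  8:191  9:177  10:287  11:314  12:364  13:76  14:32  15:168
  16:148  17:43  18:134  19:153
Giant step factor: 97^(-20) ≡ 212 (mod 367).
Scan 63·212^i mod 367 for i = 0, 1, …:
  i=0: 63   i=1: 144   i=2: 67   i=3: 258
  i=4: 13   i=5: 187   i=6: 8   i=7: 228
  i=8: 259   i=9: 225     …   i=16: 290
  i=17: 191
Match at i=17, j=8: x = 17·20 + 8 = 348.

348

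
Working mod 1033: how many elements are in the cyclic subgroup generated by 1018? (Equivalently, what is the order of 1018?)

344

The order of 1018 must divide p − 1 = 1032 = 2^3 · 3 · 43.
Divisors: 1, 2, 3, 4, 6, 8, 12, 24, 43, 86, 129, 172, 258, 344, 516, 1032.
Check each in increasing order: 1018^1 ≡ 1018;  1018^2 ≡ 225;  1018^3 ≡ 757;  1018^4 ≡ 8;  1018^6 ≡ 767;  1018^8 ≡ 64;  1018^12 ≡ 512;  1018^24 ≡ 795;  1018^43 ≡ 802;  1018^86 ≡ 678;  1018^129 ≡ 398;  1018^172 ≡ 1032;  1018^258 ≡ 355;  1018^344 ≡ 1.
Smallest exponent giving 1 is 344.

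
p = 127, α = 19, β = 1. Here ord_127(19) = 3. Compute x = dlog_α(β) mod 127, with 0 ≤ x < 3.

Successive powers of 19 modulo 127:
  19^0=1
So 19^0 ≡ 1 (mod 127), giving x = 0.

0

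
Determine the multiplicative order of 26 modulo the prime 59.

29

The order of 26 must divide p − 1 = 58 = 2 · 29.
Divisors: 1, 2, 29, 58.
Check each in increasing order: 26^1 ≡ 26;  26^2 ≡ 27;  26^29 ≡ 1.
Smallest exponent giving 1 is 29.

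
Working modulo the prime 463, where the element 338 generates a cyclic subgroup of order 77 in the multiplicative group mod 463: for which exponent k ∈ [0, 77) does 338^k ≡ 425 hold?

7

Successive powers of 338 modulo 463:
  338^0=1  338^1=338  338^2=346  338^3=272  338^4=262  338^5=123
  338^6=367  338^7=425
So 338^7 ≡ 425 (mod 463), giving k = 7.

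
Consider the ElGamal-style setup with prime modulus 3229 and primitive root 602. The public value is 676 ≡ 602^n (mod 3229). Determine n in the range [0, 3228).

1956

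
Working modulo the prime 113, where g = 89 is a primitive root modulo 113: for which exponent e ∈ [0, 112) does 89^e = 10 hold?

107

Baby-step giant-step with m = ceil(sqrt(112)) = 11.
Baby table (89^j mod 113 for j=0..10):
  0:1  1:89  2:11  3:75  4:8  5:34  6:88  7:35
  8:64  9:46  10:26
Giant step factor: 89^(-11) ≡ 90 (mod 113).
Scan 10·90^i mod 113 for i = 0, 1, …:
  i=0: 10   i=1: 109   i=2: 92   i=3: 31
  i=4: 78   i=5: 14   i=6: 17   i=7: 61
  i=8: 66   i=9: 64
Match at i=9, j=8: e = 9·11 + 8 = 107.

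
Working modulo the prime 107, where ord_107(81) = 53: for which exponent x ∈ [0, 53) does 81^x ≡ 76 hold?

Baby-step giant-step with m = ceil(sqrt(53)) = 8.
Baby table (81^j mod 107 for j=0..7):
  0:1  1:81  2:34  3:79  4:86  5:11  6:35  7:53
Giant step factor: 81^(-8) ≡ 33 (mod 107).
Scan 76·33^i mod 107 for i = 0, 1, …:
  i=0: 76   i=1: 47   i=2: 53
Match at i=2, j=7: x = 2·8 + 7 = 23.

23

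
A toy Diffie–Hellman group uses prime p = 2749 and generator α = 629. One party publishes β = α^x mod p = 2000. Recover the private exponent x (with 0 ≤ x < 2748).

588

Baby-step giant-step with m = ceil(sqrt(2748)) = 53.
Baby table (629^j mod 2749 for j=0..52):
  0:1  1:629  2:2534  3:2215  4:2241  5:2101  6:2009  7:1870
  8:2407  9:2053  10:2056  11:1194  12:549  13:1696  14:172  15:977
  16:1506  17:1618  18:592  19:1253  20:1923  21:7  22:1654  23:1244
  24:1760  25:1942  26:962  27:318  28:2094  29:355  30:626  31:647
  32:111  33:1094  34:876  35:1204  36:1341  37:2295  38:330  39:1395
  40:524  41:2465  42:49  43:582  44:461  45:1324  46:2598  47:1236
  48:2226  49:913  50:2485  51:1633  52:1780
Giant step factor: 629^(-53) ≡ 559 (mod 2749).
Scan 2000·559^i mod 2749 for i = 0, 1, …:
  i=0: 2000   i=1: 1906   i=2: 1591   i=3: 1442
  i=4: 621   i=5: 765   i=6: 1540   i=7: 423
  i=8: 43   i=9: 2045   i=10: 2320   i=11: 2101
Match at i=11, j=5: x = 11·53 + 5 = 588.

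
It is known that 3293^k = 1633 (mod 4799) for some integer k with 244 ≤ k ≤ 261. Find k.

Compute 3293^244 mod 4799 = 2144, then multiply by 3293 repeatedly:
  3293^244=2144  3293^245=863  3293^246=851  3293^247=4526  3293^248=3223
  3293^249=2750  3293^250=37  3293^251=1866  3293^252=2018  3293^253=3458
  3293^254=3966  3293^255=1959  3293^256=1131  3293^257=359  3293^258=1633
Found 1633 at exponent 258.

258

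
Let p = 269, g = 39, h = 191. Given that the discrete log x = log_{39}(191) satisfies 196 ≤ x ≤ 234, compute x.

198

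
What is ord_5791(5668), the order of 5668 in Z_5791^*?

The order of 5668 must divide p − 1 = 5790 = 2 · 3 · 5 · 193.
Divisors: 1, 2, 3, 5, 6, 10, 15, 30, 193, 386, 579, 965, 1158, 1930, 2895, 5790.
Check each in increasing order: 5668^1 ≡ 5668;  5668^2 ≡ 3547;  5668^3 ≡ 3835;  5668^5 ≡ 5477;  5668^6 ≡ 3876;  5668^10 ≡ 149;  5668^15 ≡ 5333;  5668^30 ≡ 1288;  5668^193 ≡ 1.
Smallest exponent giving 1 is 193.

193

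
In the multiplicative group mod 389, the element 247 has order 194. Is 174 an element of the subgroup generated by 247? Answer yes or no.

174 ∈ ⟨247⟩ iff 174^194 ≡ 1 (mod 389), since |⟨247⟩| = 194.
174^194 mod 389 = 388.
Since 388 ≠ 1, 174 does not lie in the subgroup.

no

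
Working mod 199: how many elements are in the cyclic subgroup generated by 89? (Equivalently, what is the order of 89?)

99

The order of 89 must divide p − 1 = 198 = 2 · 3^2 · 11.
Divisors: 1, 2, 3, 6, 9, 11, 18, 22, 33, 66, 99, 198.
Check each in increasing order: 89^1 ≡ 89;  89^2 ≡ 160;  89^3 ≡ 111;  89^6 ≡ 182;  89^9 ≡ 103;  89^11 ≡ 162;  89^18 ≡ 62;  89^22 ≡ 175;  89^33 ≡ 92;  89^66 ≡ 106;  89^99 ≡ 1.
Smallest exponent giving 1 is 99.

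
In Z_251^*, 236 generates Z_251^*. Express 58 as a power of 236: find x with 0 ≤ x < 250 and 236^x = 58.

Baby-step giant-step with m = ceil(sqrt(250)) = 16.
Baby table (236^j mod 251 for j=0..15):
  0:1  1:236  2:225  3:139  4:174  5:151  6:245  7:90
  8:156  9:170  10:211  11:98  12:36  13:213  14:68  15:235
Giant step factor: 236^(-16) ≡ 114 (mod 251).
Scan 58·114^i mod 251 for i = 0, 1, …:
  i=0: 58   i=1: 86   i=2: 15   i=3: 204
  i=4: 164   i=5: 122   i=6: 103   i=7: 196
  i=8: 5   i=9: 68
Match at i=9, j=14: x = 9·16 + 14 = 158.

158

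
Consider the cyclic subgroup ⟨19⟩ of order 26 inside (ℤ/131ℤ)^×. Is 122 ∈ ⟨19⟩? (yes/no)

122 ∈ ⟨19⟩ iff 122^26 ≡ 1 (mod 131), since |⟨19⟩| = 26.
122^26 mod 131 = 89.
Since 89 ≠ 1, 122 does not lie in the subgroup.

no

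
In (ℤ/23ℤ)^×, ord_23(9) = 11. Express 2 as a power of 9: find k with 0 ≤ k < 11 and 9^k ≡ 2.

9

Successive powers of 9 modulo 23:
  9^0=1  9^1=9  9^2=12  9^3=16  9^4=6  9^5=8
  9^6=3  9^7=4  9^8=13  9^9=2
So 9^9 ≡ 2 (mod 23), giving k = 9.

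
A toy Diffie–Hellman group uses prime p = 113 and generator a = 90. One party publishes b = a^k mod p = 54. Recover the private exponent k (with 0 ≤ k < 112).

111

Baby-step giant-step with m = ceil(sqrt(112)) = 11.
Baby table (90^j mod 113 for j=0..10):
  0:1  1:90  2:77  3:37  4:53  5:24  6:13  7:40
  8:97  9:29  10:11
Giant step factor: 90^(-11) ≡ 46 (mod 113).
Scan 54·46^i mod 113 for i = 0, 1, …:
  i=0: 54   i=1: 111   i=2: 21   i=3: 62
  i=4: 27   i=5: 112   i=6: 67   i=7: 31
  i=8: 70   i=9: 56   i=10: 90
Match at i=10, j=1: k = 10·11 + 1 = 111.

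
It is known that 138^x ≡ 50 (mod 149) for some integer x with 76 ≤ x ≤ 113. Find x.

Compute 138^76 mod 149 = 28, then multiply by 138 repeatedly:
  138^76=28  138^77=139  138^78=110  138^79=131  138^80=49
  138^81=57  138^82=118  138^83=43  138^84=123  138^85=137
  138^86=132  138^87=38  138^88=29  138^89=128  138^90=82
  138^91=141  138^92=88  138^93=75  138^94=69  138^95=135
  138^96=5  138^97=94  138^98=9  138^99=50
Found 50 at exponent 99.

99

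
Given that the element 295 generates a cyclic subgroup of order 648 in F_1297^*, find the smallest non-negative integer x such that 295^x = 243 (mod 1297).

Baby-step giant-step with m = ceil(sqrt(648)) = 26.
Baby table (295^j mod 1297 for j=0..25):
  0:1  1:295  2:126  3:854  4:312  5:1250  6:402  7:563
  8:69  9:900  10:912  11:561  12:776  13:648  14:501  15:1234
  16:870  17:1141  18:672  19:1096  20:367  21:614  22:847  23:841
  24:368  25:909
Giant step factor: 295^(-26) ≡ 4 (mod 1297).
Scan 243·4^i mod 1297 for i = 0, 1, …:
  i=0: 243   i=1: 972   i=2: 1294   i=3: 1285
  i=4: 1249   i=5: 1105   i=6: 529   i=7: 819
  i=8: 682   i=9: 134   i=10: 536   i=11: 847
Match at i=11, j=22: x = 11·26 + 22 = 308.

308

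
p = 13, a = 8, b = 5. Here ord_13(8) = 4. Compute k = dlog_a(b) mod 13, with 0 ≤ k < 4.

Successive powers of 8 modulo 13:
  8^0=1  8^1=8  8^2=12  8^3=5
So 8^3 ≡ 5 (mod 13), giving k = 3.

3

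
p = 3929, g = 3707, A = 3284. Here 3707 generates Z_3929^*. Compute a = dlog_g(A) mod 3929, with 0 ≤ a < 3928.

19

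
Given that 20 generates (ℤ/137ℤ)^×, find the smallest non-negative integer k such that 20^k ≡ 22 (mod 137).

Successive powers of 20 modulo 137:
  20^0=1  20^1=20  20^2=126  20^3=54  20^4=121  20^5=91
  20^6=39  20^7=95  20^8=119  20^9=51  20^10=61  20^11=124
  20^12=14  20^13=6  20^14=120  20^15=71  20^16=50  20^17=41
  20^18=135  20^19=97  20^20=22
So 20^20 ≡ 22 (mod 137), giving k = 20.

20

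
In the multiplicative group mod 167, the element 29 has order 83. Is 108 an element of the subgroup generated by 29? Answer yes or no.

yes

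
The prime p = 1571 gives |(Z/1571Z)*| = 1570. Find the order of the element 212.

314

The order of 212 must divide p − 1 = 1570 = 2 · 5 · 157.
Divisors: 1, 2, 5, 10, 157, 314, 785, 1570.
Check each in increasing order: 212^1 ≡ 212;  212^2 ≡ 956;  212^5 ≡ 1431;  212^10 ≡ 748;  212^157 ≡ 1570;  212^314 ≡ 1.
Smallest exponent giving 1 is 314.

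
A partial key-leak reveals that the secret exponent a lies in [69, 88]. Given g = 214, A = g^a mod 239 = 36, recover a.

Compute 214^69 mod 239 = 228, then multiply by 214 repeatedly:
  214^69=228  214^70=36
Found 36 at exponent 70.

70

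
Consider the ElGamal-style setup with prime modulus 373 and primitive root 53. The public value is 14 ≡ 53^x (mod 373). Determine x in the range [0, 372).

Baby-step giant-step with m = ceil(sqrt(372)) = 20.
Baby table (53^j mod 373 for j=0..19):
  0:1  1:53  2:198  3:50  4:39  5:202  6:262  7:85
  8:29  9:45  10:147  11:331  12:12  13:263  14:138  15:227
  16:95  17:186  18:160  19:274
Giant step factor: 53^(-20) ≡ 179 (mod 373).
Scan 14·179^i mod 373 for i = 0, 1, …:
  i=0: 14   i=1: 268   i=2: 228   i=3: 155
  i=4: 143   i=5: 233   i=6: 304   i=7: 331
Match at i=7, j=11: x = 7·20 + 11 = 151.

151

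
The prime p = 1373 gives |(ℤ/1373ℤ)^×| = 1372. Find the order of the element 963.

343

The order of 963 must divide p − 1 = 1372 = 2^2 · 7^3.
Divisors: 1, 2, 4, 7, 14, 28, 49, 98, 196, 343, 686, 1372.
Check each in increasing order: 963^1 ≡ 963;  963^2 ≡ 594;  963^4 ≡ 1348;  963^7 ≡ 618;  963^14 ≡ 230;  963^28 ≡ 726;  963^49 ≡ 333;  963^98 ≡ 1049;  963^196 ≡ 628;  963^343 ≡ 1.
Smallest exponent giving 1 is 343.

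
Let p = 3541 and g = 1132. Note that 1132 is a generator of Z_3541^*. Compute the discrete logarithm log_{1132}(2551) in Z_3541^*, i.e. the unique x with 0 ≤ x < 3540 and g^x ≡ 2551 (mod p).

Baby-step giant-step with m = ceil(sqrt(3540)) = 60.
Baby table (1132^j mod 3541 for j=0..59):
  0:1  1:1132  2:3123  3:1318  4:1215  5:1472  6:2034  7:838
  8:3169  9:275  10:3233  11:1903  12:1268  13:1271  14:1126  15:3413
  16:285  17:389  18:1264  19:284  20:2798  21:1682  22:2507  23:1583
  24:210  25:473  26:745  27:582  28:198  29:1053  30:2220  31:2471
  32:3323  33:1094  34:2599  35:3038  36:705  37:1335  38:2754  39:1448
  40:3194  41:247  42:3406  43:2984  44:3315  45:2661  46:2402  47:3117
  48:1608  49:182  50:646  51:1826  52:2629  53:1588  54:2329  55:1924
  56:253  57:3116  58:476  59:600
Giant step factor: 1132^(-60) ≡ 1839 (mod 3541).
Scan 2551·1839^i mod 3541 for i = 0, 1, …:
  i=0: 2551   i=1: 3005   i=2: 2235   i=3: 2605
  i=4: 3163   i=5: 2435   i=6: 2141   i=7: 3248
  i=8: 2946   i=9: 3505     …   i=15: 271
  i=16: 2629
Match at i=16, j=52: x = 16·60 + 52 = 1012.

1012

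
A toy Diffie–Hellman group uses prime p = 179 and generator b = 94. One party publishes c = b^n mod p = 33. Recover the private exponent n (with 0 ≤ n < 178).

37

Baby-step giant-step with m = ceil(sqrt(178)) = 14.
Baby table (94^j mod 179 for j=0..13):
  0:1  1:94  2:65  3:24  4:108  5:128  6:39  7:86
  8:29  9:41  10:95  11:159  12:89  13:132
Giant step factor: 94^(-14) ≡ 22 (mod 179).
Scan 33·22^i mod 179 for i = 0, 1, …:
  i=0: 33   i=1: 10   i=2: 41
Match at i=2, j=9: n = 2·14 + 9 = 37.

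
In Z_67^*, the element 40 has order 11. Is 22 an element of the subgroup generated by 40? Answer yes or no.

yes

22 ∈ ⟨40⟩ iff 22^11 ≡ 1 (mod 67), since |⟨40⟩| = 11.
22^11 mod 67 = 1.
Since 1 = 1, 22 lies in the subgroup.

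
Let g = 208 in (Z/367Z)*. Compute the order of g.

The order of 208 must divide p − 1 = 366 = 2 · 3 · 61.
Divisors: 1, 2, 3, 6, 61, 122, 183, 366.
Check each in increasing order: 208^1 ≡ 208;  208^2 ≡ 325;  208^3 ≡ 72;  208^6 ≡ 46;  208^61 ≡ 283;  208^122 ≡ 83;  208^183 ≡ 1.
Smallest exponent giving 1 is 183.

183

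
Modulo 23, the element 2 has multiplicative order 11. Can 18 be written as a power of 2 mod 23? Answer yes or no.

18 ∈ ⟨2⟩ iff 18^11 ≡ 1 (mod 23), since |⟨2⟩| = 11.
18^11 mod 23 = 1.
Since 1 = 1, 18 lies in the subgroup.

yes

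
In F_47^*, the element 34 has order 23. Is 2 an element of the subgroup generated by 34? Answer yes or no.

⟨34⟩ has order 23; its elements mod 47 are {1, 2, 3, 4, 6, 7, 8, 9, 12, 14, 16, 17, 18, 21, 24, 25, 27, 28, 32, 34, 36, 37, 42}.
2 is in this set.

yes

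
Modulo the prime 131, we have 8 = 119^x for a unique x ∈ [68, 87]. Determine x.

87

Compute 119^68 mod 131 = 25, then multiply by 119 repeatedly:
  119^68=25  119^69=93  119^70=63  119^71=30  119^72=33
  119^73=128  119^74=36  119^75=92  119^76=75  119^77=17
  119^78=58  119^79=90  119^80=99  119^81=122  119^82=108
  119^83=14  119^84=94  119^85=51  119^86=43  119^87=8
Found 8 at exponent 87.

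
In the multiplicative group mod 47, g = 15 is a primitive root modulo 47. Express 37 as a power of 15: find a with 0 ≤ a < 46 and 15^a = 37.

Successive powers of 15 modulo 47:
  15^0=1  15^1=15  15^2=37
So 15^2 ≡ 37 (mod 47), giving a = 2.

2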